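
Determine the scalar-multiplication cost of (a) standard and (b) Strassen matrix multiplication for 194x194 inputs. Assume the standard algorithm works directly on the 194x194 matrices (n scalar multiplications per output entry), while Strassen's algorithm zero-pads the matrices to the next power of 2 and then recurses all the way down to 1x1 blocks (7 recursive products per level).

Matrix multiplication for 194x194 matrices:

Strassen's algorithm requires power-of-2 dimensions. Pad 194x194 to 256x256 (next power of 2).

Standard algorithm: 194^3 = 7301384 multiplications
Strassen's algorithm: 7^(log2(256)) = 7^8 = 5764801 multiplications
Savings: 7301384 - 5764801 = 1536583 multiplications

Standard: 7301384 multiplications (194^3). Strassen: 5764801 multiplications (7^8, after padding to 256x256). Strassen reduces 8 recursive multiplications to 7 at each level.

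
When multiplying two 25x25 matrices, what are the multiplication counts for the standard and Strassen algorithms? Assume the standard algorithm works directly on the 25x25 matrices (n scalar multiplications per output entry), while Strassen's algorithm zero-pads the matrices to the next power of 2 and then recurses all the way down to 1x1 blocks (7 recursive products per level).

Matrix multiplication for 25x25 matrices:

Strassen's algorithm requires power-of-2 dimensions. Pad 25x25 to 32x32 (next power of 2).

Standard algorithm: 25^3 = 15625 multiplications
Strassen's algorithm: 7^(log2(32)) = 7^5 = 16807 multiplications
Difference: 15625 - 16807 = -1182 (Strassen uses MORE here due to padding overhead — for small or just-over-power-of-2 n, padding can outweigh the per-level savings)

Standard: 15625 multiplications (25^3). Strassen: 16807 multiplications (7^5, after padding to 32x32). Strassen reduces 8 recursive multiplications to 7 at each level.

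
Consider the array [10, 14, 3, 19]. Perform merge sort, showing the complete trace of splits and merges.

Merge sort trace:

Split: [10, 14, 3, 19] -> [10, 14] and [3, 19]
  Split: [10, 14] -> [10] and [14]
  Merge: [10] + [14] -> [10, 14]
  Split: [3, 19] -> [3] and [19]
  Merge: [3] + [19] -> [3, 19]
Merge: [10, 14] + [3, 19] -> [3, 10, 14, 19]

Final sorted array: [3, 10, 14, 19]

The merge sort proceeds by recursively splitting the array and merging sorted halves.
After all merges, the sorted array is [3, 10, 14, 19].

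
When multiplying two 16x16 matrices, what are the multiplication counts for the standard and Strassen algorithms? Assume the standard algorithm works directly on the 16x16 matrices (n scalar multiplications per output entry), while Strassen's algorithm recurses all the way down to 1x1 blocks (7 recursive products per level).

Matrix multiplication for 16x16 matrices:

Standard algorithm: 16^3 = 4096 multiplications
Strassen's algorithm: 7^(log2(16)) = 7^4 = 2401 multiplications
Savings: 4096 - 2401 = 1695 multiplications

Standard: 4096 multiplications (16^3). Strassen: 2401 multiplications (7^4). Strassen reduces 8 recursive multiplications to 7 at each level.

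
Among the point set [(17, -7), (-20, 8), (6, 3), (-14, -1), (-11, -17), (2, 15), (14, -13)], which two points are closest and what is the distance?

Computing all pairwise distances among 7 points:

d((17, -7), (-20, 8)) = 39.9249
d((17, -7), (6, 3)) = 14.8661
d((17, -7), (-14, -1)) = 31.5753
d((17, -7), (-11, -17)) = 29.7321
d((17, -7), (2, 15)) = 26.6271
d((17, -7), (14, -13)) = 6.7082 <-- minimum
d((-20, 8), (6, 3)) = 26.4764
d((-20, 8), (-14, -1)) = 10.8167
d((-20, 8), (-11, -17)) = 26.5707
d((-20, 8), (2, 15)) = 23.0868
d((-20, 8), (14, -13)) = 39.9625
d((6, 3), (-14, -1)) = 20.3961
d((6, 3), (-11, -17)) = 26.2488
d((6, 3), (2, 15)) = 12.6491
d((6, 3), (14, -13)) = 17.8885
d((-14, -1), (-11, -17)) = 16.2788
d((-14, -1), (2, 15)) = 22.6274
d((-14, -1), (14, -13)) = 30.4631
d((-11, -17), (2, 15)) = 34.5398
d((-11, -17), (14, -13)) = 25.318
d((2, 15), (14, -13)) = 30.4631

Closest pair: (17, -7) and (14, -13) with distance 6.7082

The closest pair is (17, -7) and (14, -13) with Euclidean distance 6.7082. For 7 points, brute-force pairwise comparison is shown above. For large n, the divide-and-conquer algorithm (sort by x, recurse on halves, check the dividing strip) achieves O(n log n).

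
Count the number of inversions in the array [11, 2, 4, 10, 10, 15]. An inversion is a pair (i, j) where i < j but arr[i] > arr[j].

Finding inversions in [11, 2, 4, 10, 10, 15]:

(0, 1): arr[0]=11 > arr[1]=2
(0, 2): arr[0]=11 > arr[2]=4
(0, 3): arr[0]=11 > arr[3]=10
(0, 4): arr[0]=11 > arr[4]=10

Total inversions: 4

The array has 4 inversion(s): (0,1), (0,2), (0,3), (0,4). Each pair (i,j) satisfies i < j and arr[i] > arr[j].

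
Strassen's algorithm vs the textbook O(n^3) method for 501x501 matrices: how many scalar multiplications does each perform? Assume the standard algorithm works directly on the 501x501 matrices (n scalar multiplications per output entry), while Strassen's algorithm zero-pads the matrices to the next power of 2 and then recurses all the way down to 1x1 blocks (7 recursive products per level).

Matrix multiplication for 501x501 matrices:

Strassen's algorithm requires power-of-2 dimensions. Pad 501x501 to 512x512 (next power of 2).

Standard algorithm: 501^3 = 125751501 multiplications
Strassen's algorithm: 7^(log2(512)) = 7^9 = 40353607 multiplications
Savings: 125751501 - 40353607 = 85397894 multiplications

Standard: 125751501 multiplications (501^3). Strassen: 40353607 multiplications (7^9, after padding to 512x512). Strassen reduces 8 recursive multiplications to 7 at each level.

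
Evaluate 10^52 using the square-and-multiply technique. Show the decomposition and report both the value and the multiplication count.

Computing 10^52 by squaring (build up from 10^1; each line after the first costs one multiplication):

10^1 = 10
10^2 = (10^1)^2 = 10^2 = 100
10^3 = 10 * 10^2 = 10 * 100 = 1000
10^6 = (10^3)^2 = 1000^2 = 1000000
10^12 = (10^6)^2 = 1000000^2 = 1000000000000
10^13 = 10 * 10^12 = 10 * 1000000000000 = 10000000000000
10^26 = (10^13)^2 = 10000000000000^2 = 100000000000000000000000000
10^52 = (10^26)^2 = 100000000000000000000000000^2 = 10000000000000000000000000000000000000000000000000000

Result: 10000000000000000000000000000000000000000000000000000
Multiplications needed: 7 (7 lines after 10^1)

10^52 = 10000000000000000000000000000000000000000000000000000. Using exponentiation by squaring, this requires 7 multiplications. The key idea: if the exponent is even, square the half-power; if odd, multiply by the base once.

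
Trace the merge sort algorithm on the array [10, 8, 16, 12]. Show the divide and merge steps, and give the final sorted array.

Merge sort trace:

Split: [10, 8, 16, 12] -> [10, 8] and [16, 12]
  Split: [10, 8] -> [10] and [8]
  Merge: [10] + [8] -> [8, 10]
  Split: [16, 12] -> [16] and [12]
  Merge: [16] + [12] -> [12, 16]
Merge: [8, 10] + [12, 16] -> [8, 10, 12, 16]

Final sorted array: [8, 10, 12, 16]

The merge sort proceeds by recursively splitting the array and merging sorted halves.
After all merges, the sorted array is [8, 10, 12, 16].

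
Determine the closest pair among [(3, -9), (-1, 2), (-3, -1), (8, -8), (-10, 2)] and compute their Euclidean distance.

Computing all pairwise distances among 5 points:

d((3, -9), (-1, 2)) = 11.7047
d((3, -9), (-3, -1)) = 10.0
d((3, -9), (8, -8)) = 5.099
d((3, -9), (-10, 2)) = 17.0294
d((-1, 2), (-3, -1)) = 3.6056 <-- minimum
d((-1, 2), (8, -8)) = 13.4536
d((-1, 2), (-10, 2)) = 9.0
d((-3, -1), (8, -8)) = 13.0384
d((-3, -1), (-10, 2)) = 7.6158
d((8, -8), (-10, 2)) = 20.5913

Closest pair: (-1, 2) and (-3, -1) with distance 3.6056

The closest pair is (-1, 2) and (-3, -1) with Euclidean distance 3.6056. For 5 points, brute-force pairwise comparison is shown above. For large n, the divide-and-conquer algorithm (sort by x, recurse on halves, check the dividing strip) achieves O(n log n).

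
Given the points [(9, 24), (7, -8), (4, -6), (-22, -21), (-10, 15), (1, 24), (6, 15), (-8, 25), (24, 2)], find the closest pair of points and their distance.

Computing all pairwise distances among 9 points:

d((9, 24), (7, -8)) = 32.0624
d((9, 24), (4, -6)) = 30.4138
d((9, 24), (-22, -21)) = 54.6443
d((9, 24), (-10, 15)) = 21.0238
d((9, 24), (1, 24)) = 8.0
d((9, 24), (6, 15)) = 9.4868
d((9, 24), (-8, 25)) = 17.0294
d((9, 24), (24, 2)) = 26.6271
d((7, -8), (4, -6)) = 3.6056 <-- minimum
d((7, -8), (-22, -21)) = 31.7805
d((7, -8), (-10, 15)) = 28.6007
d((7, -8), (1, 24)) = 32.5576
d((7, -8), (6, 15)) = 23.0217
d((7, -8), (-8, 25)) = 36.2491
d((7, -8), (24, 2)) = 19.7231
d((4, -6), (-22, -21)) = 30.0167
d((4, -6), (-10, 15)) = 25.2389
d((4, -6), (1, 24)) = 30.1496
d((4, -6), (6, 15)) = 21.095
d((4, -6), (-8, 25)) = 33.2415
d((4, -6), (24, 2)) = 21.5407
d((-22, -21), (-10, 15)) = 37.9473
d((-22, -21), (1, 24)) = 50.5371
d((-22, -21), (6, 15)) = 45.607
d((-22, -21), (-8, 25)) = 48.0833
d((-22, -21), (24, 2)) = 51.4296
d((-10, 15), (1, 24)) = 14.2127
d((-10, 15), (6, 15)) = 16.0
d((-10, 15), (-8, 25)) = 10.198
d((-10, 15), (24, 2)) = 36.4005
d((1, 24), (6, 15)) = 10.2956
d((1, 24), (-8, 25)) = 9.0554
d((1, 24), (24, 2)) = 31.8277
d((6, 15), (-8, 25)) = 17.2047
d((6, 15), (24, 2)) = 22.2036
d((-8, 25), (24, 2)) = 39.4081

Closest pair: (7, -8) and (4, -6) with distance 3.6056

The closest pair is (7, -8) and (4, -6) with Euclidean distance 3.6056. For 9 points, brute-force pairwise comparison is shown above. For large n, the divide-and-conquer algorithm (sort by x, recurse on halves, check the dividing strip) achieves O(n log n).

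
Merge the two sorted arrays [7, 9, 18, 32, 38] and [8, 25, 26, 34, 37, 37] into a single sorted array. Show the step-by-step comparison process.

Merging process:

Compare 7 vs 8: take 7 from left. Merged: [7]
Compare 9 vs 8: take 8 from right. Merged: [7, 8]
Compare 9 vs 25: take 9 from left. Merged: [7, 8, 9]
Compare 18 vs 25: take 18 from left. Merged: [7, 8, 9, 18]
Compare 32 vs 25: take 25 from right. Merged: [7, 8, 9, 18, 25]
Compare 32 vs 26: take 26 from right. Merged: [7, 8, 9, 18, 25, 26]
Compare 32 vs 34: take 32 from left. Merged: [7, 8, 9, 18, 25, 26, 32]
Compare 38 vs 34: take 34 from right. Merged: [7, 8, 9, 18, 25, 26, 32, 34]
Compare 38 vs 37: take 37 from right. Merged: [7, 8, 9, 18, 25, 26, 32, 34, 37]
Compare 38 vs 37: take 37 from right. Merged: [7, 8, 9, 18, 25, 26, 32, 34, 37, 37]
Append remaining from left: [38]. Merged: [7, 8, 9, 18, 25, 26, 32, 34, 37, 37, 38]

Final merged array: [7, 8, 9, 18, 25, 26, 32, 34, 37, 37, 38]
Total comparisons: 10

The merged array is [7, 8, 9, 18, 25, 26, 32, 34, 37, 37, 38], requiring 10 comparisons. The merge step runs in O(n) time where n is the total number of elements.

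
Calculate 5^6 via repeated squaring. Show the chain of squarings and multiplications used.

Computing 5^6 by squaring (build up from 5^1; each line after the first costs one multiplication):

5^1 = 5
5^2 = (5^1)^2 = 5^2 = 25
5^3 = 5 * 5^2 = 5 * 25 = 125
5^6 = (5^3)^2 = 125^2 = 15625

Result: 15625
Multiplications needed: 3 (3 lines after 5^1)

5^6 = 15625. Using exponentiation by squaring, this requires 3 multiplications. The key idea: if the exponent is even, square the half-power; if odd, multiply by the base once.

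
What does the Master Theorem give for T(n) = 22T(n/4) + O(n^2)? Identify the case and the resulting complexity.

Master Theorem for T(n) = 22T(n/4) + O(n^2):

a = 22, b = 4, c = 2
log_b(a) = log_4(22) = 2.2297

Case 1: c = 2 < log_4(22) = 2.2297
T(n) = O(n^(log_4 22))

For T(n) = 22T(n/4) + O(n^2): log_4(22) = 2.2297. This is Case 1 of the Master Theorem (c < log_b(a), work dominated by leaves), giving O(n^(log_4 22)).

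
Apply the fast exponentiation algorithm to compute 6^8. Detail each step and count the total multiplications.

Computing 6^8 by squaring (build up from 6^1; each line after the first costs one multiplication):

6^1 = 6
6^2 = (6^1)^2 = 6^2 = 36
6^4 = (6^2)^2 = 36^2 = 1296
6^8 = (6^4)^2 = 1296^2 = 1679616

Result: 1679616
Multiplications needed: 3 (3 lines after 6^1)

6^8 = 1679616. Using exponentiation by squaring, this requires 3 multiplications. The key idea: if the exponent is even, square the half-power; if odd, multiply by the base once.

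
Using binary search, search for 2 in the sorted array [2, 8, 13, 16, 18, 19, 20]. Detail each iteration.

Binary search for 2 in [2, 8, 13, 16, 18, 19, 20]:

lo=0, hi=6, mid=3, arr[mid]=16 -> 16 > 2, search left half
lo=0, hi=2, mid=1, arr[mid]=8 -> 8 > 2, search left half
lo=0, hi=0, mid=0, arr[mid]=2 -> Found target at index 0!

Binary search finds 2 at index 0 after 3 comparisons. The search repeatedly halves the search space by comparing with the middle element.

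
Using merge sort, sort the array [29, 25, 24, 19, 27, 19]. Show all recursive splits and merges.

Merge sort trace:

Split: [29, 25, 24, 19, 27, 19] -> [29, 25, 24] and [19, 27, 19]
  Split: [29, 25, 24] -> [29] and [25, 24]
    Split: [25, 24] -> [25] and [24]
    Merge: [25] + [24] -> [24, 25]
  Merge: [29] + [24, 25] -> [24, 25, 29]
  Split: [19, 27, 19] -> [19] and [27, 19]
    Split: [27, 19] -> [27] and [19]
    Merge: [27] + [19] -> [19, 27]
  Merge: [19] + [19, 27] -> [19, 19, 27]
Merge: [24, 25, 29] + [19, 19, 27] -> [19, 19, 24, 25, 27, 29]

Final sorted array: [19, 19, 24, 25, 27, 29]

The merge sort proceeds by recursively splitting the array and merging sorted halves.
After all merges, the sorted array is [19, 19, 24, 25, 27, 29].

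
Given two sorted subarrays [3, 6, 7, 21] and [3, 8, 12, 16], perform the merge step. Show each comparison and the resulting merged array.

Merging process:

Compare 3 vs 3: take 3 from left. Merged: [3]
Compare 6 vs 3: take 3 from right. Merged: [3, 3]
Compare 6 vs 8: take 6 from left. Merged: [3, 3, 6]
Compare 7 vs 8: take 7 from left. Merged: [3, 3, 6, 7]
Compare 21 vs 8: take 8 from right. Merged: [3, 3, 6, 7, 8]
Compare 21 vs 12: take 12 from right. Merged: [3, 3, 6, 7, 8, 12]
Compare 21 vs 16: take 16 from right. Merged: [3, 3, 6, 7, 8, 12, 16]
Append remaining from left: [21]. Merged: [3, 3, 6, 7, 8, 12, 16, 21]

Final merged array: [3, 3, 6, 7, 8, 12, 16, 21]
Total comparisons: 7

The merged array is [3, 3, 6, 7, 8, 12, 16, 21], requiring 7 comparisons. The merge step runs in O(n) time where n is the total number of elements.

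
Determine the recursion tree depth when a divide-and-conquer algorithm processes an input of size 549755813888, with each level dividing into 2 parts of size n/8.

For divide and conquer with division factor 8:

Problem sizes at each level:
Level 0: 549755813888
Level 1: 68719476736
Level 2: 8589934592
Level 3: 1073741824
Level 4: 134217728
Level 5: 16777216
Level 6: 2097152
Level 7: 262144
Level 8: 32768
Level 9: 4096
Level 10: 512
Level 11: 64
Level 12: 8
Level 13: 1

The root is level 0 and the size-1 base case is level 13 (the tree spans levels 0 through 13, i.e. 14 levels counting the root), so the depth is the number of divisions: log_8(549755813888) = 13

The recursion tree depth is log_8(549755813888) = 13. At each level, the problem size is divided by 8, so it takes 13 divisions to reduce to a base case of size 1. The algorithm makes 2 recursive calls at each level.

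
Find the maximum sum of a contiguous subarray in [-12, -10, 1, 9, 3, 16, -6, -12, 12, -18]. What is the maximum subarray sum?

Using Kadane's algorithm on [-12, -10, 1, 9, 3, 16, -6, -12, 12, -18]:

Scanning through the array:
Position 1 (value -10): max_ending_here = -10, max_so_far = -10
Position 2 (value 1): max_ending_here = 1, max_so_far = 1
Position 3 (value 9): max_ending_here = 10, max_so_far = 10
Position 4 (value 3): max_ending_here = 13, max_so_far = 13
Position 5 (value 16): max_ending_here = 29, max_so_far = 29
Position 6 (value -6): max_ending_here = 23, max_so_far = 29
Position 7 (value -12): max_ending_here = 11, max_so_far = 29
Position 8 (value 12): max_ending_here = 23, max_so_far = 29
Position 9 (value -18): max_ending_here = 5, max_so_far = 29

Maximum subarray: [1, 9, 3, 16]
Maximum sum: 29

The maximum subarray is [1, 9, 3, 16] with sum 29. This subarray runs from index 2 to index 5.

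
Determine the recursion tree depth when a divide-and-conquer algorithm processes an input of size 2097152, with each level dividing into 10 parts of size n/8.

For divide and conquer with division factor 8:

Problem sizes at each level:
Level 0: 2097152
Level 1: 262144
Level 2: 32768
Level 3: 4096
Level 4: 512
Level 5: 64
Level 6: 8
Level 7: 1

The root is level 0 and the size-1 base case is level 7 (the tree spans levels 0 through 7, i.e. 8 levels counting the root), so the depth is the number of divisions: log_8(2097152) = 7

The recursion tree depth is log_8(2097152) = 7. At each level, the problem size is divided by 8, so it takes 7 divisions to reduce to a base case of size 1. The algorithm makes 10 recursive calls at each level.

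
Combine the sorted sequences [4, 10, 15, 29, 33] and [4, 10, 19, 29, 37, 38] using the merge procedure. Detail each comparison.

Merging process:

Compare 4 vs 4: take 4 from left. Merged: [4]
Compare 10 vs 4: take 4 from right. Merged: [4, 4]
Compare 10 vs 10: take 10 from left. Merged: [4, 4, 10]
Compare 15 vs 10: take 10 from right. Merged: [4, 4, 10, 10]
Compare 15 vs 19: take 15 from left. Merged: [4, 4, 10, 10, 15]
Compare 29 vs 19: take 19 from right. Merged: [4, 4, 10, 10, 15, 19]
Compare 29 vs 29: take 29 from left. Merged: [4, 4, 10, 10, 15, 19, 29]
Compare 33 vs 29: take 29 from right. Merged: [4, 4, 10, 10, 15, 19, 29, 29]
Compare 33 vs 37: take 33 from left. Merged: [4, 4, 10, 10, 15, 19, 29, 29, 33]
Append remaining from right: [37, 38]. Merged: [4, 4, 10, 10, 15, 19, 29, 29, 33, 37, 38]

Final merged array: [4, 4, 10, 10, 15, 19, 29, 29, 33, 37, 38]
Total comparisons: 9

The merged array is [4, 4, 10, 10, 15, 19, 29, 29, 33, 37, 38], requiring 9 comparisons. The merge step runs in O(n) time where n is the total number of elements.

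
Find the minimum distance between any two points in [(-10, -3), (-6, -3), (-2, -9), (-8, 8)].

Computing all pairwise distances among 4 points:

d((-10, -3), (-6, -3)) = 4.0 <-- minimum
d((-10, -3), (-2, -9)) = 10.0
d((-10, -3), (-8, 8)) = 11.1803
d((-6, -3), (-2, -9)) = 7.2111
d((-6, -3), (-8, 8)) = 11.1803
d((-2, -9), (-8, 8)) = 18.0278

Closest pair: (-10, -3) and (-6, -3) with distance 4.0

The closest pair is (-10, -3) and (-6, -3) with Euclidean distance 4.0. For 4 points, brute-force pairwise comparison is shown above. For large n, the divide-and-conquer algorithm (sort by x, recurse on halves, check the dividing strip) achieves O(n log n).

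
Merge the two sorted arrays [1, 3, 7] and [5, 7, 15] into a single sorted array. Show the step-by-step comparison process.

Merging process:

Compare 1 vs 5: take 1 from left. Merged: [1]
Compare 3 vs 5: take 3 from left. Merged: [1, 3]
Compare 7 vs 5: take 5 from right. Merged: [1, 3, 5]
Compare 7 vs 7: take 7 from left. Merged: [1, 3, 5, 7]
Append remaining from right: [7, 15]. Merged: [1, 3, 5, 7, 7, 15]

Final merged array: [1, 3, 5, 7, 7, 15]
Total comparisons: 4

The merged array is [1, 3, 5, 7, 7, 15], requiring 4 comparisons. The merge step runs in O(n) time where n is the total number of elements.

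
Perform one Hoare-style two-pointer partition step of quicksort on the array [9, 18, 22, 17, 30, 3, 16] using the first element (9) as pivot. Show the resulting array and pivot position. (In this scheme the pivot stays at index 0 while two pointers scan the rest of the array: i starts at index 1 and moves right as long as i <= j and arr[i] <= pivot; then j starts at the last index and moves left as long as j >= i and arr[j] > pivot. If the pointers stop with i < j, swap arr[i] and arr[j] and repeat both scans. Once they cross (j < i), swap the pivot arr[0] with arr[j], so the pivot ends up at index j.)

Hoare-style two-pointer partition with pivot = 9:

Initial array: [9, 18, 22, 17, 30, 3, 16]

Pointers start at i = 1, j = 6.
i stops at index 1 (arr[1]=18 > 9), j stops at index 5 (arr[5]=3 <= 9): swap arr[1] and arr[5], array becomes [9, 3, 22, 17, 30, 18, 16]
i ends at 2, j ends at 1: the pointers have crossed (j < i), so scanning stops.

Swap pivot arr[0] with arr[1] to place pivot at position 1: [3, 9, 22, 17, 30, 18, 16]
Pivot position: 1

After partitioning with pivot 9, the array becomes [3, 9, 22, 17, 30, 18, 16]. The pivot is placed at index 1. All elements to the left of the pivot are <= 9, and all elements to the right are > 9.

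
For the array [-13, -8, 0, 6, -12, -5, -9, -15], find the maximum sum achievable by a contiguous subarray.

Using Kadane's algorithm on [-13, -8, 0, 6, -12, -5, -9, -15]:

Scanning through the array:
Position 1 (value -8): max_ending_here = -8, max_so_far = -8
Position 2 (value 0): max_ending_here = 0, max_so_far = 0
Position 3 (value 6): max_ending_here = 6, max_so_far = 6
Position 4 (value -12): max_ending_here = -6, max_so_far = 6
Position 5 (value -5): max_ending_here = -5, max_so_far = 6
Position 6 (value -9): max_ending_here = -9, max_so_far = 6
Position 7 (value -15): max_ending_here = -15, max_so_far = 6

Maximum subarray: [0, 6]
Maximum sum: 6

The maximum subarray is [0, 6] with sum 6. This subarray runs from index 2 to index 3.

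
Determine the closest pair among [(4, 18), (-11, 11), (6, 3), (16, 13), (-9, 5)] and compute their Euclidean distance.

Computing all pairwise distances among 5 points:

d((4, 18), (-11, 11)) = 16.5529
d((4, 18), (6, 3)) = 15.1327
d((4, 18), (16, 13)) = 13.0
d((4, 18), (-9, 5)) = 18.3848
d((-11, 11), (6, 3)) = 18.7883
d((-11, 11), (16, 13)) = 27.074
d((-11, 11), (-9, 5)) = 6.3246 <-- minimum
d((6, 3), (16, 13)) = 14.1421
d((6, 3), (-9, 5)) = 15.1327
d((16, 13), (-9, 5)) = 26.2488

Closest pair: (-11, 11) and (-9, 5) with distance 6.3246

The closest pair is (-11, 11) and (-9, 5) with Euclidean distance 6.3246. For 5 points, brute-force pairwise comparison is shown above. For large n, the divide-and-conquer algorithm (sort by x, recurse on halves, check the dividing strip) achieves O(n log n).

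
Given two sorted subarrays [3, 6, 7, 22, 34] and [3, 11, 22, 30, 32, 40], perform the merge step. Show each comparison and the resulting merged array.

Merging process:

Compare 3 vs 3: take 3 from left. Merged: [3]
Compare 6 vs 3: take 3 from right. Merged: [3, 3]
Compare 6 vs 11: take 6 from left. Merged: [3, 3, 6]
Compare 7 vs 11: take 7 from left. Merged: [3, 3, 6, 7]
Compare 22 vs 11: take 11 from right. Merged: [3, 3, 6, 7, 11]
Compare 22 vs 22: take 22 from left. Merged: [3, 3, 6, 7, 11, 22]
Compare 34 vs 22: take 22 from right. Merged: [3, 3, 6, 7, 11, 22, 22]
Compare 34 vs 30: take 30 from right. Merged: [3, 3, 6, 7, 11, 22, 22, 30]
Compare 34 vs 32: take 32 from right. Merged: [3, 3, 6, 7, 11, 22, 22, 30, 32]
Compare 34 vs 40: take 34 from left. Merged: [3, 3, 6, 7, 11, 22, 22, 30, 32, 34]
Append remaining from right: [40]. Merged: [3, 3, 6, 7, 11, 22, 22, 30, 32, 34, 40]

Final merged array: [3, 3, 6, 7, 11, 22, 22, 30, 32, 34, 40]
Total comparisons: 10

The merged array is [3, 3, 6, 7, 11, 22, 22, 30, 32, 34, 40], requiring 10 comparisons. The merge step runs in O(n) time where n is the total number of elements.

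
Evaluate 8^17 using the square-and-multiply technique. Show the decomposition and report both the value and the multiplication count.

Computing 8^17 by squaring (build up from 8^1; each line after the first costs one multiplication):

8^1 = 8
8^2 = (8^1)^2 = 8^2 = 64
8^4 = (8^2)^2 = 64^2 = 4096
8^8 = (8^4)^2 = 4096^2 = 16777216
8^16 = (8^8)^2 = 16777216^2 = 281474976710656
8^17 = 8 * 8^16 = 8 * 281474976710656 = 2251799813685248

Result: 2251799813685248
Multiplications needed: 5 (5 lines after 8^1)

8^17 = 2251799813685248. Using exponentiation by squaring, this requires 5 multiplications. The key idea: if the exponent is even, square the half-power; if odd, multiply by the base once.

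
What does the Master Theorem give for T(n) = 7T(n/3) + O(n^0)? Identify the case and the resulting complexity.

Master Theorem for T(n) = 7T(n/3) + O(n^0):

a = 7, b = 3, c = 0
log_b(a) = log_3(7) = 1.7712

Case 1: c = 0 < log_3(7) = 1.7712
T(n) = O(n^(log_3 7))

For T(n) = 7T(n/3) + O(n^0): log_3(7) = 1.7712. This is Case 1 of the Master Theorem (c < log_b(a), work dominated by leaves), giving O(n^(log_3 7)).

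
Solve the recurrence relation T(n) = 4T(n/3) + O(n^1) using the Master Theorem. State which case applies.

Master Theorem for T(n) = 4T(n/3) + O(n^1):

a = 4, b = 3, c = 1
log_b(a) = log_3(4) = 1.2619

Case 1: c = 1 < log_3(4) = 1.2619
T(n) = O(n^(log_3 4))

For T(n) = 4T(n/3) + O(n^1): log_3(4) = 1.2619. This is Case 1 of the Master Theorem (c < log_b(a), work dominated by leaves), giving O(n^(log_3 4)).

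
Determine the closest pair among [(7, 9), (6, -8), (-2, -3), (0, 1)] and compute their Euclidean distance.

Computing all pairwise distances among 4 points:

d((7, 9), (6, -8)) = 17.0294
d((7, 9), (-2, -3)) = 15.0
d((7, 9), (0, 1)) = 10.6301
d((6, -8), (-2, -3)) = 9.434
d((6, -8), (0, 1)) = 10.8167
d((-2, -3), (0, 1)) = 4.4721 <-- minimum

Closest pair: (-2, -3) and (0, 1) with distance 4.4721

The closest pair is (-2, -3) and (0, 1) with Euclidean distance 4.4721. For 4 points, brute-force pairwise comparison is shown above. For large n, the divide-and-conquer algorithm (sort by x, recurse on halves, check the dividing strip) achieves O(n log n).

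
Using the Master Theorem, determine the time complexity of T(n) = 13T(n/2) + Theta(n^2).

Master Theorem for T(n) = 13T(n/2) + O(n^2):

a = 13, b = 2, c = 2
log_b(a) = log_2(13) = 3.7004

Case 1: c = 2 < log_2(13) = 3.7004
T(n) = O(n^(log_2 13))

For T(n) = 13T(n/2) + O(n^2): log_2(13) = 3.7004. This is Case 1 of the Master Theorem (c < log_b(a), work dominated by leaves), giving O(n^(log_2 13)).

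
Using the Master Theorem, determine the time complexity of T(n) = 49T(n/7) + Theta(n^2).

Master Theorem for T(n) = 49T(n/7) + O(n^2):

a = 49, b = 7, c = 2
log_b(a) = log_7(49) = 2.0000

Case 2: c = 2 = log_7(49) = 2.0000
T(n) = O(n^2 log n) = O(n^2 log n)

For T(n) = 49T(n/7) + O(n^2): log_7(49) = 2.0000. This is Case 2 of the Master Theorem (c = log_b(a), equal work at all levels), giving O(n^2 log n).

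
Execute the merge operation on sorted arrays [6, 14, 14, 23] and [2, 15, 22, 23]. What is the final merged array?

Merging process:

Compare 6 vs 2: take 2 from right. Merged: [2]
Compare 6 vs 15: take 6 from left. Merged: [2, 6]
Compare 14 vs 15: take 14 from left. Merged: [2, 6, 14]
Compare 14 vs 15: take 14 from left. Merged: [2, 6, 14, 14]
Compare 23 vs 15: take 15 from right. Merged: [2, 6, 14, 14, 15]
Compare 23 vs 22: take 22 from right. Merged: [2, 6, 14, 14, 15, 22]
Compare 23 vs 23: take 23 from left. Merged: [2, 6, 14, 14, 15, 22, 23]
Append remaining from right: [23]. Merged: [2, 6, 14, 14, 15, 22, 23, 23]

Final merged array: [2, 6, 14, 14, 15, 22, 23, 23]
Total comparisons: 7

The merged array is [2, 6, 14, 14, 15, 22, 23, 23], requiring 7 comparisons. The merge step runs in O(n) time where n is the total number of elements.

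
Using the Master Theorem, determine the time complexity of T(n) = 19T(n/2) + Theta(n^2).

Master Theorem for T(n) = 19T(n/2) + O(n^2):

a = 19, b = 2, c = 2
log_b(a) = log_2(19) = 4.2479

Case 1: c = 2 < log_2(19) = 4.2479
T(n) = O(n^(log_2 19))

For T(n) = 19T(n/2) + O(n^2): log_2(19) = 4.2479. This is Case 1 of the Master Theorem (c < log_b(a), work dominated by leaves), giving O(n^(log_2 19)).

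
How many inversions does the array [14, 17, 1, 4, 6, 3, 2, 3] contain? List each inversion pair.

Finding inversions in [14, 17, 1, 4, 6, 3, 2, 3]:

(0, 2): arr[0]=14 > arr[2]=1
(0, 3): arr[0]=14 > arr[3]=4
(0, 4): arr[0]=14 > arr[4]=6
(0, 5): arr[0]=14 > arr[5]=3
(0, 6): arr[0]=14 > arr[6]=2
(0, 7): arr[0]=14 > arr[7]=3
(1, 2): arr[1]=17 > arr[2]=1
(1, 3): arr[1]=17 > arr[3]=4
(1, 4): arr[1]=17 > arr[4]=6
(1, 5): arr[1]=17 > arr[5]=3
(1, 6): arr[1]=17 > arr[6]=2
(1, 7): arr[1]=17 > arr[7]=3
(3, 5): arr[3]=4 > arr[5]=3
(3, 6): arr[3]=4 > arr[6]=2
(3, 7): arr[3]=4 > arr[7]=3
(4, 5): arr[4]=6 > arr[5]=3
(4, 6): arr[4]=6 > arr[6]=2
(4, 7): arr[4]=6 > arr[7]=3
(5, 6): arr[5]=3 > arr[6]=2

Total inversions: 19

The array has 19 inversion(s): (0,2), (0,3), (0,4), (0,5), (0,6), (0,7), (1,2), (1,3), (1,4), (1,5), (1,6), (1,7), (3,5), (3,6), (3,7), (4,5), (4,6), (4,7), (5,6). Each pair (i,j) satisfies i < j and arr[i] > arr[j].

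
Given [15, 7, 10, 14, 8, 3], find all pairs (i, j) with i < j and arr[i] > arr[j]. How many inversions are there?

Finding inversions in [15, 7, 10, 14, 8, 3]:

(0, 1): arr[0]=15 > arr[1]=7
(0, 2): arr[0]=15 > arr[2]=10
(0, 3): arr[0]=15 > arr[3]=14
(0, 4): arr[0]=15 > arr[4]=8
(0, 5): arr[0]=15 > arr[5]=3
(1, 5): arr[1]=7 > arr[5]=3
(2, 4): arr[2]=10 > arr[4]=8
(2, 5): arr[2]=10 > arr[5]=3
(3, 4): arr[3]=14 > arr[4]=8
(3, 5): arr[3]=14 > arr[5]=3
(4, 5): arr[4]=8 > arr[5]=3

Total inversions: 11

The array has 11 inversion(s): (0,1), (0,2), (0,3), (0,4), (0,5), (1,5), (2,4), (2,5), (3,4), (3,5), (4,5). Each pair (i,j) satisfies i < j and arr[i] > arr[j].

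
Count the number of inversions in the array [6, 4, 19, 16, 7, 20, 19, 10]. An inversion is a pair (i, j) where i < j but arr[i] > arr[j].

Finding inversions in [6, 4, 19, 16, 7, 20, 19, 10]:

(0, 1): arr[0]=6 > arr[1]=4
(2, 3): arr[2]=19 > arr[3]=16
(2, 4): arr[2]=19 > arr[4]=7
(2, 7): arr[2]=19 > arr[7]=10
(3, 4): arr[3]=16 > arr[4]=7
(3, 7): arr[3]=16 > arr[7]=10
(5, 6): arr[5]=20 > arr[6]=19
(5, 7): arr[5]=20 > arr[7]=10
(6, 7): arr[6]=19 > arr[7]=10

Total inversions: 9

The array has 9 inversion(s): (0,1), (2,3), (2,4), (2,7), (3,4), (3,7), (5,6), (5,7), (6,7). Each pair (i,j) satisfies i < j and arr[i] > arr[j].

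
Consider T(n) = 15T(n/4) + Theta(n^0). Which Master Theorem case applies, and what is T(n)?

Master Theorem for T(n) = 15T(n/4) + O(n^0):

a = 15, b = 4, c = 0
log_b(a) = log_4(15) = 1.9534

Case 1: c = 0 < log_4(15) = 1.9534
T(n) = O(n^(log_4 15))

For T(n) = 15T(n/4) + O(n^0): log_4(15) = 1.9534. This is Case 1 of the Master Theorem (c < log_b(a), work dominated by leaves), giving O(n^(log_4 15)).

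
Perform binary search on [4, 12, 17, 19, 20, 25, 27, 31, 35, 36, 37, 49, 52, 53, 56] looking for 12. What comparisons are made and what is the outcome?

Binary search for 12 in [4, 12, 17, 19, 20, 25, 27, 31, 35, 36, 37, 49, 52, 53, 56]:

lo=0, hi=14, mid=7, arr[mid]=31 -> 31 > 12, search left half
lo=0, hi=6, mid=3, arr[mid]=19 -> 19 > 12, search left half
lo=0, hi=2, mid=1, arr[mid]=12 -> Found target at index 1!

Binary search finds 12 at index 1 after 3 comparisons. The search repeatedly halves the search space by comparing with the middle element.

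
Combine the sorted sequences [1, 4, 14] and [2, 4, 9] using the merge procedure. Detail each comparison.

Merging process:

Compare 1 vs 2: take 1 from left. Merged: [1]
Compare 4 vs 2: take 2 from right. Merged: [1, 2]
Compare 4 vs 4: take 4 from left. Merged: [1, 2, 4]
Compare 14 vs 4: take 4 from right. Merged: [1, 2, 4, 4]
Compare 14 vs 9: take 9 from right. Merged: [1, 2, 4, 4, 9]
Append remaining from left: [14]. Merged: [1, 2, 4, 4, 9, 14]

Final merged array: [1, 2, 4, 4, 9, 14]
Total comparisons: 5

The merged array is [1, 2, 4, 4, 9, 14], requiring 5 comparisons. The merge step runs in O(n) time where n is the total number of elements.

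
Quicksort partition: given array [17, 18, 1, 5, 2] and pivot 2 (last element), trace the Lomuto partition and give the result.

Lomuto partition with pivot = 2:

Initial array: [17, 18, 1, 5, 2]

arr[0]=17 > 2: no swap
arr[1]=18 > 2: no swap
arr[2]=1 <= 2: swap with position 0, array becomes [1, 18, 17, 5, 2]
arr[3]=5 > 2: no swap

Place pivot at position 1: [1, 2, 17, 5, 18]
Pivot position: 1

After partitioning with pivot 2, the array becomes [1, 2, 17, 5, 18]. The pivot is placed at index 1. All elements to the left of the pivot are <= 2, and all elements to the right are > 2.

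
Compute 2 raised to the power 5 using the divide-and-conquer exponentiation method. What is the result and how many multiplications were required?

Computing 2^5 by squaring (build up from 2^1; each line after the first costs one multiplication):

2^1 = 2
2^2 = (2^1)^2 = 2^2 = 4
2^4 = (2^2)^2 = 4^2 = 16
2^5 = 2 * 2^4 = 2 * 16 = 32

Result: 32
Multiplications needed: 3 (3 lines after 2^1)

2^5 = 32. Using exponentiation by squaring, this requires 3 multiplications. The key idea: if the exponent is even, square the half-power; if odd, multiply by the base once.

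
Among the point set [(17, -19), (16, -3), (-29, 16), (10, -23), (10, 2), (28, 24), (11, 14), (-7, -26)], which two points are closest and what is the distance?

Computing all pairwise distances among 8 points:

d((17, -19), (16, -3)) = 16.0312
d((17, -19), (-29, 16)) = 57.8014
d((17, -19), (10, -23)) = 8.0623
d((17, -19), (10, 2)) = 22.1359
d((17, -19), (28, 24)) = 44.3847
d((17, -19), (11, 14)) = 33.541
d((17, -19), (-7, -26)) = 25.0
d((16, -3), (-29, 16)) = 48.8467
d((16, -3), (10, -23)) = 20.8806
d((16, -3), (10, 2)) = 7.8102 <-- minimum
d((16, -3), (28, 24)) = 29.5466
d((16, -3), (11, 14)) = 17.72
d((16, -3), (-7, -26)) = 32.5269
d((-29, 16), (10, -23)) = 55.1543
d((-29, 16), (10, 2)) = 41.4367
d((-29, 16), (28, 24)) = 57.5587
d((-29, 16), (11, 14)) = 40.05
d((-29, 16), (-7, -26)) = 47.4131
d((10, -23), (10, 2)) = 25.0
d((10, -23), (28, 24)) = 50.3289
d((10, -23), (11, 14)) = 37.0135
d((10, -23), (-7, -26)) = 17.2627
d((10, 2), (28, 24)) = 28.4253
d((10, 2), (11, 14)) = 12.0416
d((10, 2), (-7, -26)) = 32.7567
d((28, 24), (11, 14)) = 19.7231
d((28, 24), (-7, -26)) = 61.0328
d((11, 14), (-7, -26)) = 43.8634

Closest pair: (16, -3) and (10, 2) with distance 7.8102

The closest pair is (16, -3) and (10, 2) with Euclidean distance 7.8102. For 8 points, brute-force pairwise comparison is shown above. For large n, the divide-and-conquer algorithm (sort by x, recurse on halves, check the dividing strip) achieves O(n log n).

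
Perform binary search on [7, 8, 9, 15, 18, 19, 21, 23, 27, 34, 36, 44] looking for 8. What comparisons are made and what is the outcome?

Binary search for 8 in [7, 8, 9, 15, 18, 19, 21, 23, 27, 34, 36, 44]:

lo=0, hi=11, mid=5, arr[mid]=19 -> 19 > 8, search left half
lo=0, hi=4, mid=2, arr[mid]=9 -> 9 > 8, search left half
lo=0, hi=1, mid=0, arr[mid]=7 -> 7 < 8, search right half
lo=1, hi=1, mid=1, arr[mid]=8 -> Found target at index 1!

Binary search finds 8 at index 1 after 4 comparisons. The search repeatedly halves the search space by comparing with the middle element.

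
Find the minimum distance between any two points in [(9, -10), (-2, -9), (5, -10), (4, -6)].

Computing all pairwise distances among 4 points:

d((9, -10), (-2, -9)) = 11.0454
d((9, -10), (5, -10)) = 4.0 <-- minimum
d((9, -10), (4, -6)) = 6.4031
d((-2, -9), (5, -10)) = 7.0711
d((-2, -9), (4, -6)) = 6.7082
d((5, -10), (4, -6)) = 4.1231

Closest pair: (9, -10) and (5, -10) with distance 4.0

The closest pair is (9, -10) and (5, -10) with Euclidean distance 4.0. For 4 points, brute-force pairwise comparison is shown above. For large n, the divide-and-conquer algorithm (sort by x, recurse on halves, check the dividing strip) achieves O(n log n).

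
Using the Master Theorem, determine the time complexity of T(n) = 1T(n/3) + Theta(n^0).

Master Theorem for T(n) = 1T(n/3) + O(n^0):

a = 1, b = 3, c = 0
log_b(a) = log_3(1) = 0.0000

Case 2: c = 0 = log_3(1) = 0.0000
T(n) = O(n^0 log n) = O(log n)

For T(n) = 1T(n/3) + O(n^0): log_3(1) = 0.0000. This is Case 2 of the Master Theorem (c = log_b(a), equal work at all levels), giving O(log n).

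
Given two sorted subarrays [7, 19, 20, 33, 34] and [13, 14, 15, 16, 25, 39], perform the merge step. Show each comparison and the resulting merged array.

Merging process:

Compare 7 vs 13: take 7 from left. Merged: [7]
Compare 19 vs 13: take 13 from right. Merged: [7, 13]
Compare 19 vs 14: take 14 from right. Merged: [7, 13, 14]
Compare 19 vs 15: take 15 from right. Merged: [7, 13, 14, 15]
Compare 19 vs 16: take 16 from right. Merged: [7, 13, 14, 15, 16]
Compare 19 vs 25: take 19 from left. Merged: [7, 13, 14, 15, 16, 19]
Compare 20 vs 25: take 20 from left. Merged: [7, 13, 14, 15, 16, 19, 20]
Compare 33 vs 25: take 25 from right. Merged: [7, 13, 14, 15, 16, 19, 20, 25]
Compare 33 vs 39: take 33 from left. Merged: [7, 13, 14, 15, 16, 19, 20, 25, 33]
Compare 34 vs 39: take 34 from left. Merged: [7, 13, 14, 15, 16, 19, 20, 25, 33, 34]
Append remaining from right: [39]. Merged: [7, 13, 14, 15, 16, 19, 20, 25, 33, 34, 39]

Final merged array: [7, 13, 14, 15, 16, 19, 20, 25, 33, 34, 39]
Total comparisons: 10

The merged array is [7, 13, 14, 15, 16, 19, 20, 25, 33, 34, 39], requiring 10 comparisons. The merge step runs in O(n) time where n is the total number of elements.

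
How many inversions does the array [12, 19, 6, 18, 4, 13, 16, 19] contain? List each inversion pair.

Finding inversions in [12, 19, 6, 18, 4, 13, 16, 19]:

(0, 2): arr[0]=12 > arr[2]=6
(0, 4): arr[0]=12 > arr[4]=4
(1, 2): arr[1]=19 > arr[2]=6
(1, 3): arr[1]=19 > arr[3]=18
(1, 4): arr[1]=19 > arr[4]=4
(1, 5): arr[1]=19 > arr[5]=13
(1, 6): arr[1]=19 > arr[6]=16
(2, 4): arr[2]=6 > arr[4]=4
(3, 4): arr[3]=18 > arr[4]=4
(3, 5): arr[3]=18 > arr[5]=13
(3, 6): arr[3]=18 > arr[6]=16

Total inversions: 11

The array has 11 inversion(s): (0,2), (0,4), (1,2), (1,3), (1,4), (1,5), (1,6), (2,4), (3,4), (3,5), (3,6). Each pair (i,j) satisfies i < j and arr[i] > arr[j].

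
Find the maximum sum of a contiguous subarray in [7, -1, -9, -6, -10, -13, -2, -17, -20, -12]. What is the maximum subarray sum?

Using Kadane's algorithm on [7, -1, -9, -6, -10, -13, -2, -17, -20, -12]:

Scanning through the array:
Position 1 (value -1): max_ending_here = 6, max_so_far = 7
Position 2 (value -9): max_ending_here = -3, max_so_far = 7
Position 3 (value -6): max_ending_here = -6, max_so_far = 7
Position 4 (value -10): max_ending_here = -10, max_so_far = 7
Position 5 (value -13): max_ending_here = -13, max_so_far = 7
Position 6 (value -2): max_ending_here = -2, max_so_far = 7
Position 7 (value -17): max_ending_here = -17, max_so_far = 7
Position 8 (value -20): max_ending_here = -20, max_so_far = 7
Position 9 (value -12): max_ending_here = -12, max_so_far = 7

Maximum subarray: [7]
Maximum sum: 7

The maximum subarray is [7] with sum 7. This subarray runs from index 0 to index 0.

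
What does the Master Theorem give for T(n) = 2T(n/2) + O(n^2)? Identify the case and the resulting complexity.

Master Theorem for T(n) = 2T(n/2) + O(n^2):

a = 2, b = 2, c = 2
log_b(a) = log_2(2) = 1.0000

Case 3: c = 2 > log_2(2) = 1.0000
T(n) = O(n^2) = O(n^2)

For T(n) = 2T(n/2) + O(n^2): log_2(2) = 1.0000. This is Case 3 of the Master Theorem (c > log_b(a), work dominated by root), giving O(n^2).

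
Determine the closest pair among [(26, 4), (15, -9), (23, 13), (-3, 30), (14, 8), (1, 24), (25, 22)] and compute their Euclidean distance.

Computing all pairwise distances among 7 points:

d((26, 4), (15, -9)) = 17.0294
d((26, 4), (23, 13)) = 9.4868
d((26, 4), (-3, 30)) = 38.9487
d((26, 4), (14, 8)) = 12.6491
d((26, 4), (1, 24)) = 32.0156
d((26, 4), (25, 22)) = 18.0278
d((15, -9), (23, 13)) = 23.4094
d((15, -9), (-3, 30)) = 42.9535
d((15, -9), (14, 8)) = 17.0294
d((15, -9), (1, 24)) = 35.8469
d((15, -9), (25, 22)) = 32.573
d((23, 13), (-3, 30)) = 31.0644
d((23, 13), (14, 8)) = 10.2956
d((23, 13), (1, 24)) = 24.5967
d((23, 13), (25, 22)) = 9.2195
d((-3, 30), (14, 8)) = 27.8029
d((-3, 30), (1, 24)) = 7.2111 <-- minimum
d((-3, 30), (25, 22)) = 29.1204
d((14, 8), (1, 24)) = 20.6155
d((14, 8), (25, 22)) = 17.8045
d((1, 24), (25, 22)) = 24.0832

Closest pair: (-3, 30) and (1, 24) with distance 7.2111

The closest pair is (-3, 30) and (1, 24) with Euclidean distance 7.2111. For 7 points, brute-force pairwise comparison is shown above. For large n, the divide-and-conquer algorithm (sort by x, recurse on halves, check the dividing strip) achieves O(n log n).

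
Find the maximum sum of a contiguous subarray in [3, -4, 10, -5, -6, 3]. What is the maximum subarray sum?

Using Kadane's algorithm on [3, -4, 10, -5, -6, 3]:

Scanning through the array:
Position 1 (value -4): max_ending_here = -1, max_so_far = 3
Position 2 (value 10): max_ending_here = 10, max_so_far = 10
Position 3 (value -5): max_ending_here = 5, max_so_far = 10
Position 4 (value -6): max_ending_here = -1, max_so_far = 10
Position 5 (value 3): max_ending_here = 3, max_so_far = 10

Maximum subarray: [10]
Maximum sum: 10

The maximum subarray is [10] with sum 10. This subarray runs from index 2 to index 2.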